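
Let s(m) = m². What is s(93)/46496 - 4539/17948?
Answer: -13953273/208627552 ≈ -0.066881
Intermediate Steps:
s(93)/46496 - 4539/17948 = 93²/46496 - 4539/17948 = 8649*(1/46496) - 4539*1/17948 = 8649/46496 - 4539/17948 = -13953273/208627552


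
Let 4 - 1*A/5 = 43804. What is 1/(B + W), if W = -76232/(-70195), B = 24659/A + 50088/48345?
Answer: 9909245643000/19912217583677 ≈ 0.49765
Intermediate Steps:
A = -219000 (A = 20 - 5*43804 = 20 - 219020 = -219000)
B = 651808843/705837000 (B = 24659/(-219000) + 50088/48345 = 24659*(-1/219000) + 50088*(1/48345) = -24659/219000 + 16696/16115 = 651808843/705837000 ≈ 0.92346)
W = 76232/70195 (W = -76232*(-1/70195) = 76232/70195 ≈ 1.0860)
1/(B + W) = 1/(651808843/705837000 + 76232/70195) = 1/(19912217583677/9909245643000) = 9909245643000/19912217583677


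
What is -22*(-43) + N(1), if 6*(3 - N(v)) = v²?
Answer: 5693/6 ≈ 948.83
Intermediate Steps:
N(v) = 3 - v²/6
-22*(-43) + N(1) = -22*(-43) + (3 - ⅙*1²) = 946 + (3 - ⅙*1) = 946 + (3 - ⅙) = 946 + 17/6 = 5693/6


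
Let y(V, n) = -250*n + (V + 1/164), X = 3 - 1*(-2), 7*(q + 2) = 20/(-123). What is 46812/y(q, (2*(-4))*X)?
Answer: 161220528/34433053 ≈ 4.6821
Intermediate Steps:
q = -1742/861 (q = -2 + (20/(-123))/7 = -2 + (20*(-1/123))/7 = -2 + (⅐)*(-20/123) = -2 - 20/861 = -1742/861 ≈ -2.0232)
X = 5 (X = 3 + 2 = 5)
y(V, n) = 1/164 + V - 250*n (y(V, n) = -250*n + (V + 1/164) = -250*n + (1/164 + V) = 1/164 + V - 250*n)
46812/y(q, (2*(-4))*X) = 46812/(1/164 - 1742/861 - 250*2*(-4)*5) = 46812/(1/164 - 1742/861 - (-2000)*5) = 46812/(1/164 - 1742/861 - 250*(-40)) = 46812/(1/164 - 1742/861 + 10000) = 46812/(34433053/3444) = 46812*(3444/34433053) = 161220528/34433053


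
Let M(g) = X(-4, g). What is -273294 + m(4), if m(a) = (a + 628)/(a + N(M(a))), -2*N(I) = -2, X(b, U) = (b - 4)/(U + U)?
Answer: -1365838/5 ≈ -2.7317e+5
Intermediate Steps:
X(b, U) = (-4 + b)/(2*U) (X(b, U) = (-4 + b)/((2*U)) = (-4 + b)*(1/(2*U)) = (-4 + b)/(2*U))
M(g) = -4/g (M(g) = (-4 - 4)/(2*g) = (½)*(-8)/g = -4/g)
N(I) = 1 (N(I) = -½*(-2) = 1)
m(a) = (628 + a)/(1 + a) (m(a) = (a + 628)/(a + 1) = (628 + a)/(1 + a))
-273294 + m(4) = -273294 + (628 + 4)/(1 + 4) = -273294 + 632/5 = -1365838/5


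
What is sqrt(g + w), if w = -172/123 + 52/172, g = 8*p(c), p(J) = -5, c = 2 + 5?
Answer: I*sqrt(1149601173)/5289 ≈ 6.4106*I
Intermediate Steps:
c = 7
g = -40 (g = 8*(-5) = -40)
w = -5797/5289 (w = -172*1/123 + 52*(1/172) = -172/123 + 13/43 = -5797/5289 ≈ -1.0960)
sqrt(g + w) = sqrt(-40 - 5797/5289) = sqrt(-217357/5289) = I*sqrt(1149601173)/5289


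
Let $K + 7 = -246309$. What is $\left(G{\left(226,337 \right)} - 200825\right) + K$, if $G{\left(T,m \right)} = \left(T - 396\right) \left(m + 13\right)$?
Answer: $-506641$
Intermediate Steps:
$K = -246316$ ($K = -7 - 246309 = -246316$)
$G{\left(T,m \right)} = \left(-396 + T\right) \left(13 + m\right)$ ($G{\left(T,m \right)} = \left(T - 396\right) \left(13 + m\right) = \left(-396 + T\right) \left(13 + m\right)$)
$\left(G{\left(226,337 \right)} - 200825\right) + K = \left(\left(-5148 - 133452 + 13 \cdot 226 + 226 \cdot 337\right) - 200825\right) - 246316 = \left(\left(-5148 - 133452 + 2938 + 76162\right) - 200825\right) - 246316 = \left(-59500 - 200825\right) - 246316 = -260325 - 246316 = -506641$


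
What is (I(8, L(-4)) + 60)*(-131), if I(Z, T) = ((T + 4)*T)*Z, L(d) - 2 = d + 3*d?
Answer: -154580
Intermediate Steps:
L(d) = 2 + 4*d (L(d) = 2 + (d + 3*d) = 2 + 4*d)
I(Z, T) = T*Z*(4 + T) (I(Z, T) = ((4 + T)*T)*Z = (T*(4 + T))*Z = T*Z*(4 + T))
(I(8, L(-4)) + 60)*(-131) = ((2 + 4*(-4))*8*(4 + (2 + 4*(-4))) + 60)*(-131) = ((2 - 16)*8*(4 + (2 - 16)) + 60)*(-131) = (-14*8*(4 - 14) + 60)*(-131) = (-14*8*(-10) + 60)*(-131) = (1120 + 60)*(-131) = 1180*(-131) = -154580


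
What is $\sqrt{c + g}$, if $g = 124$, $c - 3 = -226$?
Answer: $3 i \sqrt{11} \approx 9.9499 i$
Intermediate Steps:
$c = -223$ ($c = 3 - 226 = -223$)
$\sqrt{c + g} = \sqrt{-223 + 124} = \sqrt{-99} = 3 i \sqrt{11}$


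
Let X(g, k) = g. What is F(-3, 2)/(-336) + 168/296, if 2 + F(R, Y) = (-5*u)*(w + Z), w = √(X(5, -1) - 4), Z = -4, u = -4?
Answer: 4675/6216 ≈ 0.75209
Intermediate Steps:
w = 1 (w = √(5 - 4) = √1 = 1)
F(R, Y) = -62 (F(R, Y) = -2 + (-5*(-4))*(1 - 4) = -2 + 20*(-3) = -2 - 60 = -62)
F(-3, 2)/(-336) + 168/296 = -62/(-336) + 168/296 = -62*(-1/336) + 168*(1/296) = 31/168 + 21/37 = 4675/6216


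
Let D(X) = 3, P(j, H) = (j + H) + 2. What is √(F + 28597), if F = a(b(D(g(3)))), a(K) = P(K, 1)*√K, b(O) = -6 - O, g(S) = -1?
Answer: √(28597 - 18*I) ≈ 169.11 - 0.0532*I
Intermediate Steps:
P(j, H) = 2 + H + j (P(j, H) = (H + j) + 2 = 2 + H + j)
a(K) = √K*(3 + K) (a(K) = (2 + 1 + K)*√K = (3 + K)*√K = √K*(3 + K))
F = -18*I (F = √(-6 - 1*3)*(3 + (-6 - 1*3)) = √(-6 - 3)*(3 + (-6 - 3)) = √(-9)*(3 - 9) = (3*I)*(-6) = -18*I ≈ -18.0*I)
√(F + 28597) = √(-18*I + 28597) = √(28597 - 18*I)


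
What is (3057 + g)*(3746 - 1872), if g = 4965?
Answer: 15033228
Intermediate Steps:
(3057 + g)*(3746 - 1872) = (3057 + 4965)*(3746 - 1872) = 8022*1874 = 15033228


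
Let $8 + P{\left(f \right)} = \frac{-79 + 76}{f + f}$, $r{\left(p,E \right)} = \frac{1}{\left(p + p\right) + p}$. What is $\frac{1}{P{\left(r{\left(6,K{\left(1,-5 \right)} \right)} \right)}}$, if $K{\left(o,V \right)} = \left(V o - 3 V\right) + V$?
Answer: $- \frac{1}{35} \approx -0.028571$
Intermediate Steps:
$K{\left(o,V \right)} = - 2 V + V o$ ($K{\left(o,V \right)} = \left(- 3 V + V o\right) + V = - 2 V + V o$)
$r{\left(p,E \right)} = \frac{1}{3 p}$ ($r{\left(p,E \right)} = \frac{1}{2 p + p} = \frac{1}{3 p}$)
$P{\left(f \right)} = -8 - \frac{3}{2 f}$ ($P{\left(f \right)} = -8 + \frac{-79 + 76}{f + f} = -8 - \frac{3}{2 f}$)
$\frac{1}{P{\left(r{\left(6,K{\left(1,-5 \right)} \right)} \right)}} = \frac{1}{-8 - \frac{3}{2 \frac{1}{3 \cdot 6}}} = \frac{1}{-8 - \frac{3}{2 \cdot \frac{1}{3} \cdot \frac{1}{6}}} = \frac{1}{-8 - \frac{3 \frac{1}{\frac{1}{18}}}{2}} = \frac{1}{-8 - 27} = \frac{1}{-35} = - \frac{1}{35}$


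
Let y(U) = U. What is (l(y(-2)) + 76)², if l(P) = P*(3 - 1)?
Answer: 5184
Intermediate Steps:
l(P) = 2*P (l(P) = P*2 = 2*P)
(l(y(-2)) + 76)² = (2*(-2) + 76)² = (-4 + 76)² = 72² = 5184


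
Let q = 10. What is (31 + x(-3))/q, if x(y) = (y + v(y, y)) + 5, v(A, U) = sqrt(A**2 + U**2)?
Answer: 33/10 + 3*sqrt(2)/10 ≈ 3.7243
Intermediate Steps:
x(y) = 5 + y + sqrt(2)*sqrt(y**2) (x(y) = (y + sqrt(y**2 + y**2)) + 5 = (y + sqrt(2*y**2)) + 5 = (y + sqrt(2)*sqrt(y**2)) + 5 = 5 + y + sqrt(2)*sqrt(y**2))
(31 + x(-3))/q = (31 + (5 - 3 + sqrt(2)*sqrt((-3)**2)))/10 = (31 + (5 - 3 + sqrt(2)*sqrt(9)))*(1/10) = (31 + (5 - 3 + sqrt(2)*3))*(1/10) = (31 + (5 - 3 + 3*sqrt(2)))*(1/10) = (31 + (2 + 3*sqrt(2)))*(1/10) = (33 + 3*sqrt(2))*(1/10) = 33/10 + 3*sqrt(2)/10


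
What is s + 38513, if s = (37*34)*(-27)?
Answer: 4547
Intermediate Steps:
s = -33966 (s = 1258*(-27) = -33966)
s + 38513 = -33966 + 38513 = 4547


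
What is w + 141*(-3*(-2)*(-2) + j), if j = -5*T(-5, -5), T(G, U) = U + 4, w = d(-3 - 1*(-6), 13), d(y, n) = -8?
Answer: -995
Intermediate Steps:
w = -8
T(G, U) = 4 + U
j = 5 (j = -5*(4 - 5) = -5*(-1) = 5)
w + 141*(-3*(-2)*(-2) + j) = -8 + 141*(-3*(-2)*(-2) + 5) = -8 + 141*(6*(-2) + 5) = -8 + 141*(-12 + 5) = -8 + 141*(-7) = -8 - 987 = -995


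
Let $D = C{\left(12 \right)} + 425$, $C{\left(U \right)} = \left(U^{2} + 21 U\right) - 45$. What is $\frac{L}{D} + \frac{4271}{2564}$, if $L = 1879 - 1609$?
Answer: $\frac{250411}{124354} \approx 2.0137$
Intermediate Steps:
$C{\left(U \right)} = -45 + U^{2} + 21 U$
$L = 270$ ($L = 1879 - 1609 = 270$)
$D = 776$ ($D = \left(-45 + 12^{2} + 21 \cdot 12\right) + 425 = \left(-45 + 144 + 252\right) + 425 = 351 + 425 = 776$)
$\frac{L}{D} + \frac{4271}{2564} = \frac{270}{776} + \frac{4271}{2564} = 270 \cdot \frac{1}{776} + 4271 \cdot \frac{1}{2564} = \frac{135}{388} + \frac{4271}{2564} = \frac{250411}{124354}$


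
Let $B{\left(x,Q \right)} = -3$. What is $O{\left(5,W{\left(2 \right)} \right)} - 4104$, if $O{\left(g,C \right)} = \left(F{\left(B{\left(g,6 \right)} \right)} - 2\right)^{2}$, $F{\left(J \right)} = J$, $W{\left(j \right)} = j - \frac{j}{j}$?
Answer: $-4079$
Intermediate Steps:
$W{\left(j \right)} = -1 + j$ ($W{\left(j \right)} = j - 1 = -1 + j$)
$O{\left(g,C \right)} = 25$ ($O{\left(g,C \right)} = \left(-3 - 2\right)^{2} = \left(-5\right)^{2} = 25$)
$O{\left(5,W{\left(2 \right)} \right)} - 4104 = 25 - 4104 = -4079$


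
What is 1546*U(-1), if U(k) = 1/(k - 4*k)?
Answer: 1546/3 ≈ 515.33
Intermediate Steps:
U(k) = -1/(3*k) (U(k) = 1/(-3*k) = -1/(3*k))
1546*U(-1) = 1546*(-⅓/(-1)) = 1546*(-⅓*(-1)) = 1546*(⅓) = 1546/3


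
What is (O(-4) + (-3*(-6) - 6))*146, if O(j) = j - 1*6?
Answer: 292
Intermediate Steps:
O(j) = -6 + j (O(j) = j - 6 = -6 + j)
(O(-4) + (-3*(-6) - 6))*146 = ((-6 - 4) + (-3*(-6) - 6))*146 = (-10 + (18 - 6))*146 = (-10 + 12)*146 = 2*146 = 292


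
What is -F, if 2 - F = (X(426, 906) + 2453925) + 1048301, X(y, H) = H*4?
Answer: 3505848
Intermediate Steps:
X(y, H) = 4*H
F = -3505848 (F = 2 - ((4*906 + 2453925) + 1048301) = 2 - ((3624 + 2453925) + 1048301) = 2 - (2457549 + 1048301) = 2 - 1*3505850 = 2 - 3505850 = -3505848)
-F = -1*(-3505848) = 3505848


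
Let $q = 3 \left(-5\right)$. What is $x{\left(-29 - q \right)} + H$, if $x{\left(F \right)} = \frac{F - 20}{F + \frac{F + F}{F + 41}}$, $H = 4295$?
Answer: $\frac{872344}{203} \approx 4297.3$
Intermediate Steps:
$q = -15$
$x{\left(F \right)} = \frac{-20 + F}{F + \frac{2 F}{41 + F}}$
$x{\left(-29 - q \right)} + H = \frac{-820 + \left(-29 - -15\right)^{2} + 21 \left(-29 - -15\right)}{\left(-29 - -15\right) \left(43 - 14\right)} + 4295 = \frac{-820 + \left(-29 + 15\right)^{2} + 21 \left(-29 + 15\right)}{\left(-29 + 15\right) \left(43 + \left(-29 + 15\right)\right)} + 4295 = \frac{-820 + \left(-14\right)^{2} + 21 \left(-14\right)}{\left(-14\right) \left(43 - 14\right)} + 4295 = - \frac{-820 + 196 - 294}{14 \cdot 29} + 4295 = \left(- \frac{1}{14}\right) \frac{1}{29} \left(-918\right) + 4295 = \frac{459}{203} + 4295 = \frac{872344}{203}$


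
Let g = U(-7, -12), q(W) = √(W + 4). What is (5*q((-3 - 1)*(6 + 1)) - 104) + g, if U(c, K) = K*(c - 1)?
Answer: -8 + 10*I*√6 ≈ -8.0 + 24.495*I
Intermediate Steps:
U(c, K) = K*(-1 + c)
q(W) = √(4 + W)
g = 96 (g = -12*(-1 - 7) = -12*(-8) = 96)
(5*q((-3 - 1)*(6 + 1)) - 104) + g = (5*√(4 + (-3 - 1)*(6 + 1)) - 104) + 96 = (5*√(4 - 4*7) - 104) + 96 = (5*√(4 - 28) - 104) + 96 = (5*√(-24) - 104) + 96 = (5*(2*I*√6) - 104) + 96 = (10*I*√6 - 104) + 96 = (-104 + 10*I*√6) + 96 = -8 + 10*I*√6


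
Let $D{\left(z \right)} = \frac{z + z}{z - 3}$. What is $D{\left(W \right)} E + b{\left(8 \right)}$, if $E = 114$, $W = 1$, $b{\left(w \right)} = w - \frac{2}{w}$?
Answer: $- \frac{425}{4} \approx -106.25$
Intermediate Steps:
$b{\left(w \right)} = w - \frac{2}{w}$
$D{\left(z \right)} = \frac{2 z}{-3 + z}$
$D{\left(W \right)} E + b{\left(8 \right)} = 2 \cdot 1 \frac{1}{-3 + 1} \cdot 114 + \left(8 - \frac{2}{8}\right) = 2 \cdot 1 \frac{1}{-2} \cdot 114 + \left(8 - \frac{1}{4}\right) = 2 \cdot 1 \left(- \frac{1}{2}\right) 114 + \left(8 - \frac{1}{4}\right) = \left(-1\right) 114 + \frac{31}{4} = -114 + \frac{31}{4} = - \frac{425}{4}$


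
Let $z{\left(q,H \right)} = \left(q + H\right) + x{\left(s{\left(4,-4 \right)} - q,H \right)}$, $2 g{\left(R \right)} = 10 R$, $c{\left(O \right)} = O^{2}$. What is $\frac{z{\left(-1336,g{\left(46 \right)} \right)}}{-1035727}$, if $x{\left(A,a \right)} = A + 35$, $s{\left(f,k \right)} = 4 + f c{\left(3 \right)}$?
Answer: $- \frac{305}{1035727} \approx -0.00029448$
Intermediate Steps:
$s{\left(f,k \right)} = 4 + 9 f$ ($s{\left(f,k \right)} = 4 + f 3^{2} = 4 + f 9 = 4 + 9 f$)
$g{\left(R \right)} = 5 R$ ($g{\left(R \right)} = \frac{10 R}{2} = 5 R$)
$x{\left(A,a \right)} = 35 + A$
$z{\left(q,H \right)} = 75 + H$ ($z{\left(q,H \right)} = \left(q + H\right) + \left(35 - \left(-40 + q\right)\right) = \left(H + q\right) + \left(35 - \left(-40 + q\right)\right) = \left(H + q\right) - \left(-75 + q\right) = 75 + H$)
$\frac{z{\left(-1336,g{\left(46 \right)} \right)}}{-1035727} = \frac{75 + 5 \cdot 46}{-1035727} = \left(75 + 230\right) \left(- \frac{1}{1035727}\right) = 305 \left(- \frac{1}{1035727}\right) = - \frac{305}{1035727}$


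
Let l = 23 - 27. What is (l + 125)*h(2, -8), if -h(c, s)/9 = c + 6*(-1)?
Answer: 4356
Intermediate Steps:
h(c, s) = 54 - 9*c (h(c, s) = -9*(c + 6*(-1)) = -9*(c - 6) = -9*(-6 + c) = 54 - 9*c)
l = -4
(l + 125)*h(2, -8) = (-4 + 125)*(54 - 9*2) = 121*(54 - 18) = 121*36 = 4356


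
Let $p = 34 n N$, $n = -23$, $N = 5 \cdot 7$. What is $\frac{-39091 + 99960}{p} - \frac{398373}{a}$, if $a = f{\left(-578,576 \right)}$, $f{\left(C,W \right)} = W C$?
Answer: $- \frac{91779661}{89335680} \approx -1.0274$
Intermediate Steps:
$f{\left(C,W \right)} = C W$
$N = 35$
$p = -27370$ ($p = 34 \left(-23\right) 35 = \left(-782\right) 35 = -27370$)
$a = -332928$ ($a = \left(-578\right) 576 = -332928$)
$\frac{-39091 + 99960}{p} - \frac{398373}{a} = \frac{-39091 + 99960}{-27370} - \frac{398373}{-332928} = 60869 \left(- \frac{1}{27370}\right) - - \frac{132791}{110976} = - \frac{60869}{27370} + \frac{132791}{110976} = - \frac{91779661}{89335680}$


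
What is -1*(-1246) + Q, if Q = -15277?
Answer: -14031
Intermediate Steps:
-1*(-1246) + Q = -1*(-1246) - 15277 = 1246 - 15277 = -14031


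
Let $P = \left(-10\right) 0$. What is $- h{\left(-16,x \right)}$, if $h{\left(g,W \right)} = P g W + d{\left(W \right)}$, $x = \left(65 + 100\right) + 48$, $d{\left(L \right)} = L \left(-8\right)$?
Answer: $1704$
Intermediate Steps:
$P = 0$
$d{\left(L \right)} = - 8 L$
$x = 213$ ($x = 165 + 48 = 213$)
$h{\left(g,W \right)} = - 8 W$ ($h{\left(g,W \right)} = 0 g W - 8 W = 0 W - 8 W = 0 - 8 W = - 8 W$)
$- h{\left(-16,x \right)} = - \left(-8\right) 213 = \left(-1\right) \left(-1704\right) = 1704$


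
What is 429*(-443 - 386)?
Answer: -355641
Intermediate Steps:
429*(-443 - 386) = 429*(-829) = -355641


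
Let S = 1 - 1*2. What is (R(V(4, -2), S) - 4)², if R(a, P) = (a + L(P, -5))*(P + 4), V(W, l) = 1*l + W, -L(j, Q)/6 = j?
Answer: 400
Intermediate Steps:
L(j, Q) = -6*j
V(W, l) = W + l (V(W, l) = l + W = W + l)
S = -1 (S = 1 - 2 = -1)
R(a, P) = (4 + P)*(a - 6*P) (R(a, P) = (a - 6*P)*(P + 4) = (a - 6*P)*(4 + P) = (4 + P)*(a - 6*P))
(R(V(4, -2), S) - 4)² = ((-24*(-1) - 6*(-1)² + 4*(4 - 2) - (4 - 2)) - 4)² = ((24 - 6*1 + 4*2 - 1*2) - 4)² = ((24 - 6 + 8 - 2) - 4)² = (24 - 4)² = 20² = 400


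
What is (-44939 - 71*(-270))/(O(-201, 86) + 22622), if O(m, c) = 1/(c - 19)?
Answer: -1726523/1515675 ≈ -1.1391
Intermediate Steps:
O(m, c) = 1/(-19 + c)
(-44939 - 71*(-270))/(O(-201, 86) + 22622) = (-44939 - 71*(-270))/(1/(-19 + 86) + 22622) = (-44939 + 19170)/(1/67 + 22622) = -25769/(1/67 + 22622) = -25769/1515675/67 = -25769*67/1515675 = -1726523/1515675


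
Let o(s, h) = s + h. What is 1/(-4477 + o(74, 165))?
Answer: -1/4238 ≈ -0.00023596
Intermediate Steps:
o(s, h) = h + s
1/(-4477 + o(74, 165)) = 1/(-4477 + (165 + 74)) = 1/(-4477 + 239) = 1/(-4238) = -1/4238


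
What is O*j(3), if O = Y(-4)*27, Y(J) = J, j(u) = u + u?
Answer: -648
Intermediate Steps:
j(u) = 2*u
O = -108 (O = -4*27 = -108)
O*j(3) = -216*3 = -108*6 = -648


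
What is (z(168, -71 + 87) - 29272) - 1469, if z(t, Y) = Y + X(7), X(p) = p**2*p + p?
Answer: -30375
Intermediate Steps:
X(p) = p + p**3 (X(p) = p**3 + p = p + p**3)
z(t, Y) = 350 + Y (z(t, Y) = Y + (7 + 7**3) = Y + (7 + 343) = Y + 350 = 350 + Y)
(z(168, -71 + 87) - 29272) - 1469 = ((350 + (-71 + 87)) - 29272) - 1469 = ((350 + 16) - 29272) - 1469 = (366 - 29272) - 1469 = -28906 - 1469 = -30375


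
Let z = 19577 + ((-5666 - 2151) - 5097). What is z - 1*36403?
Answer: -29740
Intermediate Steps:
z = 6663 (z = 19577 + (-7817 - 5097) = 19577 - 12914 = 6663)
z - 1*36403 = 6663 - 1*36403 = 6663 - 36403 = -29740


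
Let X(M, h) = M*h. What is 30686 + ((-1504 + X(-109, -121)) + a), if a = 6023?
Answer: 48394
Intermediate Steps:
30686 + ((-1504 + X(-109, -121)) + a) = 30686 + ((-1504 - 109*(-121)) + 6023) = 30686 + ((-1504 + 13189) + 6023) = 30686 + (11685 + 6023) = 30686 + 17708 = 48394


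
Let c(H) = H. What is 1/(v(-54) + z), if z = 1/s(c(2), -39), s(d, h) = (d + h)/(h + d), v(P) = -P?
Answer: 1/55 ≈ 0.018182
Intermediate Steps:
s(d, h) = 1 (s(d, h) = (d + h)/(d + h) = 1)
z = 1 (z = 1/1 = 1)
1/(v(-54) + z) = 1/(-1*(-54) + 1) = 1/(54 + 1) = 1/55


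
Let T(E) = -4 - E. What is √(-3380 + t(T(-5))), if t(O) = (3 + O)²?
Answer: 58*I ≈ 58.0*I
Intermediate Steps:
√(-3380 + t(T(-5))) = √(-3380 + (3 + (-4 - 1*(-5)))²) = √(-3380 + (3 + (-4 + 5))²) = √(-3380 + (3 + 1)²) = √(-3380 + 4²) = √(-3380 + 16) = √(-3364) = 58*I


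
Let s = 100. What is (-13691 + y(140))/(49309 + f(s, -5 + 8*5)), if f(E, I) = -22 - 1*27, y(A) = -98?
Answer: -13789/49260 ≈ -0.27992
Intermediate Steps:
f(E, I) = -49 (f(E, I) = -22 - 27 = -49)
(-13691 + y(140))/(49309 + f(s, -5 + 8*5)) = (-13691 - 98)/(49309 - 49) = -13789/49260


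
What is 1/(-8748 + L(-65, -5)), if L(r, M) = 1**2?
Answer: -1/8747 ≈ -0.00011432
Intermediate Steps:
L(r, M) = 1
1/(-8748 + L(-65, -5)) = 1/(-8748 + 1) = 1/(-8747) = -1/8747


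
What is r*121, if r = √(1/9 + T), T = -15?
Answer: 121*I*√134/3 ≈ 466.89*I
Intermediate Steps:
r = I*√134/3 (r = √(1/9 - 15) = √(⅑ - 15) = √(-134/9) = I*√134/3 ≈ 3.8586*I)
r*121 = (I*√134/3)*121 = 121*I*√134/3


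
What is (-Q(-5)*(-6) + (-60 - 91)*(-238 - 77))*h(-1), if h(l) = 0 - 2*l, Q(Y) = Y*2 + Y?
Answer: 94950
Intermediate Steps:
Q(Y) = 3*Y (Q(Y) = 2*Y + Y = 3*Y)
h(l) = -2*l
(-Q(-5)*(-6) + (-60 - 91)*(-238 - 77))*h(-1) = (-3*(-5)*(-6) + (-60 - 91)*(-238 - 77))*(-2*(-1)) = (-1*(-15)*(-6) - 151*(-315))*2 = (15*(-6) + 47565)*2 = (-90 + 47565)*2 = 47475*2 = 94950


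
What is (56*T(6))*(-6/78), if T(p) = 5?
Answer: -280/13 ≈ -21.538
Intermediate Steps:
(56*T(6))*(-6/78) = (56*5)*(-6/78) = 280*(-6*1/78) = 280*(-1/13) = -280/13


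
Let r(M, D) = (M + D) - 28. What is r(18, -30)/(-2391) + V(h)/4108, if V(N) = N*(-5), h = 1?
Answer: 152365/9822228 ≈ 0.015512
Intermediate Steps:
V(N) = -5*N
r(M, D) = -28 + D + M (r(M, D) = (D + M) - 28 = -28 + D + M)
r(18, -30)/(-2391) + V(h)/4108 = (-28 - 30 + 18)/(-2391) - 5*1/4108 = -40*(-1/2391) - 5*1/4108 = 40/2391 - 5/4108 = 152365/9822228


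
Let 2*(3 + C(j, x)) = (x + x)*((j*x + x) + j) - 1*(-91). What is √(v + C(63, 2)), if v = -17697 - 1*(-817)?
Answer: I*√65822/2 ≈ 128.28*I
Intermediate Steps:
v = -16880 (v = -17697 + 817 = -16880)
C(j, x) = 85/2 + x*(j + x + j*x) (C(j, x) = -3 + ((x + x)*((j*x + x) + j) - 1*(-91))/2 = -3 + ((2*x)*((x + j*x) + j) + 91)/2 = -3 + ((2*x)*(j + x + j*x) + 91)/2 = -3 + (2*x*(j + x + j*x) + 91)/2 = -3 + (91 + 2*x*(j + x + j*x))/2 = -3 + (91/2 + x*(j + x + j*x)) = 85/2 + x*(j + x + j*x))
√(v + C(63, 2)) = √(-16880 + (85/2 + 2² + 63*2 + 63*2²)) = √(-16880 + (85/2 + 4 + 126 + 63*4)) = √(-16880 + (85/2 + 4 + 126 + 252)) = √(-16880 + 849/2) = √(-32911/2) = I*√65822/2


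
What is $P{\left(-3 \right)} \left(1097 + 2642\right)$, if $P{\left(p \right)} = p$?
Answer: $-11217$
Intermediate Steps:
$P{\left(-3 \right)} \left(1097 + 2642\right) = - 3 \left(1097 + 2642\right) = \left(-3\right) 3739 = -11217$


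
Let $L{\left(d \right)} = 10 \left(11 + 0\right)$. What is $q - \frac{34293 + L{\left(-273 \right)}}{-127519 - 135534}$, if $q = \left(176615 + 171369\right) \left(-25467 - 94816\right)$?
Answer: $- \frac{11010493538753613}{263053} \approx -4.1857 \cdot 10^{10}$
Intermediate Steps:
$L{\left(d \right)} = 110$ ($L{\left(d \right)} = 10 \cdot 11 = 110$)
$q = -41856559472$ ($q = 347984 \left(-120283\right) = -41856559472$)
$q - \frac{34293 + L{\left(-273 \right)}}{-127519 - 135534} = -41856559472 - \frac{34293 + 110}{-127519 - 135534} = -41856559472 - \frac{34403}{-263053} = -41856559472 - 34403 \left(- \frac{1}{263053}\right) = -41856559472 - - \frac{34403}{263053} = -41856559472 + \frac{34403}{263053} = - \frac{11010493538753613}{263053}$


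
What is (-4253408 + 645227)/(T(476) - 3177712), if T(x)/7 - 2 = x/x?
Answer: 3608181/3177691 ≈ 1.1355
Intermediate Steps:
T(x) = 21 (T(x) = 14 + 7*(x/x) = 14 + 7*1 = 14 + 7 = 21)
(-4253408 + 645227)/(T(476) - 3177712) = (-4253408 + 645227)/(21 - 3177712) = -3608181/(-3177691) = -3608181*(-1/3177691) = 3608181/3177691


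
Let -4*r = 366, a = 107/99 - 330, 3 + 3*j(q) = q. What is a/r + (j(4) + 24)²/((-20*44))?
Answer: 4234873/1449360 ≈ 2.9219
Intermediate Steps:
j(q) = -1 + q/3
a = -32563/99 (a = 107*(1/99) - 330 = 107/99 - 330 = -32563/99 ≈ -328.92)
r = -183/2 (r = -¼*366 = -183/2 ≈ -91.500)
a/r + (j(4) + 24)²/((-20*44)) = -32563/(99*(-183/2)) + ((-1 + (⅓)*4) + 24)²/((-20*44)) = -32563/99*(-2/183) + ((-1 + 4/3) + 24)²/(-880) = 65126/18117 + (⅓ + 24)²*(-1/880) = 65126/18117 + (73/3)²*(-1/880) = 65126/18117 + (5329/9)*(-1/880) = 65126/18117 - 5329/7920 = 4234873/1449360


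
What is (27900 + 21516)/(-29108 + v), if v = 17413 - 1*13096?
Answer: -49416/24791 ≈ -1.9933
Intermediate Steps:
v = 4317 (v = 17413 - 13096 = 4317)
(27900 + 21516)/(-29108 + v) = (27900 + 21516)/(-29108 + 4317) = 49416/(-24791) = 49416*(-1/24791) = -49416/24791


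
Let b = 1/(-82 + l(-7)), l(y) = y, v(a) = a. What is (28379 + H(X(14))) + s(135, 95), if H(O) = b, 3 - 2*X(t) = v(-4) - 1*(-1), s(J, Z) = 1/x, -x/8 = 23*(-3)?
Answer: 1394203049/49128 ≈ 28379.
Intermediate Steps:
x = 552 (x = -184*(-3) = -8*(-69) = 552)
s(J, Z) = 1/552
b = -1/89 (b = 1/(-82 - 7) = 1/(-89) = -1/89 ≈ -0.011236)
X(t) = 3 (X(t) = 3/2 - (-4 - 1*(-1))/2 = 3/2 - (-4 + 1)/2 = 3/2 - 1/2*(-3) = 3/2 + 3/2 = 3)
H(O) = -1/89
(28379 + H(X(14))) + s(135, 95) = (28379 - 1/89) + 1/552 = 2525730/89 + 1/552 = 1394203049/49128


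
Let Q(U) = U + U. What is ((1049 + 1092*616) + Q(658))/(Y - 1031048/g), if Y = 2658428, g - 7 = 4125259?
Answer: 1392353592421/5483360805400 ≈ 0.25392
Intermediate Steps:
g = 4125266 (g = 7 + 4125259 = 4125266)
Q(U) = 2*U
((1049 + 1092*616) + Q(658))/(Y - 1031048/g) = ((1049 + 1092*616) + 2*658)/(2658428 - 1031048/4125266) = ((1049 + 672672) + 1316)/(2658428 - 1031048*1/4125266) = (673721 + 1316)/(2658428 - 515524/2062633) = 675037/(5483360805400/2062633) = 675037*(2062633/5483360805400) = 1392353592421/5483360805400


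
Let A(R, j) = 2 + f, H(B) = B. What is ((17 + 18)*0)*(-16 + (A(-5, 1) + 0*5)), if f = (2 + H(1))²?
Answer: 0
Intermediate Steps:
f = 9 (f = (2 + 1)² = 3² = 9)
A(R, j) = 11 (A(R, j) = 2 + 9 = 11)
((17 + 18)*0)*(-16 + (A(-5, 1) + 0*5)) = ((17 + 18)*0)*(-16 + (11 + 0*5)) = (35*0)*(-16 + (11 + 0)) = 0*(-16 + 11) = 0*(-5) = 0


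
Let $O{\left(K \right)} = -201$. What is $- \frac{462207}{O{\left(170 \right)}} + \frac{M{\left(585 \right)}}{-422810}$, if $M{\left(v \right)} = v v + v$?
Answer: $\frac{6511894562}{2832827} \approx 2298.7$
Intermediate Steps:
$M{\left(v \right)} = v + v^{2}$ ($M{\left(v \right)} = v^{2} + v = v + v^{2}$)
$- \frac{462207}{O{\left(170 \right)}} + \frac{M{\left(585 \right)}}{-422810} = - \frac{462207}{-201} + \frac{585 \left(1 + 585\right)}{-422810} = \left(-462207\right) \left(- \frac{1}{201}\right) + 585 \cdot 586 \left(- \frac{1}{422810}\right) = \frac{154069}{67} + 342810 \left(- \frac{1}{422810}\right) = \frac{154069}{67} - \frac{34281}{42281} = \frac{6511894562}{2832827}$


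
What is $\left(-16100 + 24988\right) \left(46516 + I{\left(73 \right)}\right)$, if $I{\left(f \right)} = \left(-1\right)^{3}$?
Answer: $413425320$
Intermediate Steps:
$I{\left(f \right)} = -1$
$\left(-16100 + 24988\right) \left(46516 + I{\left(73 \right)}\right) = \left(-16100 + 24988\right) \left(46516 - 1\right) = 8888 \cdot 46515 = 413425320$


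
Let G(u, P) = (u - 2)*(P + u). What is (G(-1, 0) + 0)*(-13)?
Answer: -39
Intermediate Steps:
G(u, P) = (-2 + u)*(P + u)
(G(-1, 0) + 0)*(-13) = (((-1)² - 2*0 - 2*(-1) + 0*(-1)) + 0)*(-13) = ((1 + 0 + 2 + 0) + 0)*(-13) = (3 + 0)*(-13) = 3*(-13) = -39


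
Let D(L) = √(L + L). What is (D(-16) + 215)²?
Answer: 46193 + 1720*I*√2 ≈ 46193.0 + 2432.4*I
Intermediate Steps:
D(L) = √2*√L (D(L) = √(2*L) = √2*√L)
(D(-16) + 215)² = (√2*√(-16) + 215)² = (√2*(4*I) + 215)² = (4*I*√2 + 215)² = (215 + 4*I*√2)²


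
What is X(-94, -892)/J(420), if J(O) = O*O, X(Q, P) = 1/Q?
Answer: -1/16581600 ≈ -6.0308e-8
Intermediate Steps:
J(O) = O²
X(-94, -892)/J(420) = 1/((-94)*(420²)) = -1/94/176400 = -1/94*1/176400 = -1/16581600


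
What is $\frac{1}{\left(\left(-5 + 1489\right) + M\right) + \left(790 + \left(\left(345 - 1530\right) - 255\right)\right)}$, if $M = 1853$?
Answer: $\frac{1}{2687} \approx 0.00037216$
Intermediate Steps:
$\frac{1}{\left(\left(-5 + 1489\right) + M\right) + \left(790 + \left(\left(345 - 1530\right) - 255\right)\right)} = \frac{1}{\left(\left(-5 + 1489\right) + 1853\right) + \left(790 + \left(\left(345 - 1530\right) - 255\right)\right)} = \frac{1}{\left(1484 + 1853\right) + \left(790 - 1440\right)} = \frac{1}{3337 + \left(790 - 1440\right)} = \frac{1}{3337 - 650} = \frac{1}{2687}$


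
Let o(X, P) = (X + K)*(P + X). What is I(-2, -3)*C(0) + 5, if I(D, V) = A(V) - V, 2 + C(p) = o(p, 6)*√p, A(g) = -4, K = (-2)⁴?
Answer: 7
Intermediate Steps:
K = 16
o(X, P) = (16 + X)*(P + X) (o(X, P) = (X + 16)*(P + X) = (16 + X)*(P + X))
C(p) = -2 + √p*(96 + p² + 22*p) (C(p) = -2 + (p² + 16*6 + 16*p + 6*p)*√p = -2 + (p² + 96 + 16*p + 6*p)*√p = -2 + (96 + p² + 22*p)*√p = -2 + √p*(96 + p² + 22*p))
I(D, V) = -4 - V
I(-2, -3)*C(0) + 5 = (-4 - 1*(-3))*(-2 + √0*(96 + 0² + 22*0)) + 5 = (-4 + 3)*(-2 + 0*(96 + 0 + 0)) + 5 = -(-2 + 0*96) + 5 = -(-2 + 0) + 5 = -1*(-2) + 5 = 2 + 5 = 7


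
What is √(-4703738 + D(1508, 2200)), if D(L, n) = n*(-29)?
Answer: I*√4767538 ≈ 2183.5*I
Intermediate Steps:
D(L, n) = -29*n
√(-4703738 + D(1508, 2200)) = √(-4703738 - 29*2200) = √(-4703738 - 63800) = √(-4767538) = I*√4767538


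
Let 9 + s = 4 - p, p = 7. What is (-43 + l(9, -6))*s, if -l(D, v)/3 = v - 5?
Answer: 120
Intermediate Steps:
l(D, v) = 15 - 3*v (l(D, v) = -3*(v - 5) = -3*(-5 + v) = 15 - 3*v)
s = -12 (s = -9 + (4 - 1*7) = -9 + (4 - 7) = -9 - 3 = -12)
(-43 + l(9, -6))*s = (-43 + (15 - 3*(-6)))*(-12) = (-43 + (15 + 18))*(-12) = (-43 + 33)*(-12) = -10*(-12) = 120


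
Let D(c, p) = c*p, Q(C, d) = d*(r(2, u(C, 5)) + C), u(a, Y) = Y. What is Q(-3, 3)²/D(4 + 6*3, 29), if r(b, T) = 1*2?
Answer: 9/638 ≈ 0.014107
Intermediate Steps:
r(b, T) = 2
Q(C, d) = d*(2 + C)
Q(-3, 3)²/D(4 + 6*3, 29) = (3*(2 - 3))²/(((4 + 6*3)*29)) = (3*(-1))²/(((4 + 18)*29)) = (-3)²/((22*29)) = 9/638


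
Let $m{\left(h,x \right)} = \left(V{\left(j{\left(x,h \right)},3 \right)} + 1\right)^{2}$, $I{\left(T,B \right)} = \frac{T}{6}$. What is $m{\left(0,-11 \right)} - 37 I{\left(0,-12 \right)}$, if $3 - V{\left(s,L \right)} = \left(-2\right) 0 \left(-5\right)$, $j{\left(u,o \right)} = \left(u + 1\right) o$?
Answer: $16$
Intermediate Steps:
$j{\left(u,o \right)} = o \left(1 + u\right)$ ($j{\left(u,o \right)} = \left(1 + u\right) o = o \left(1 + u\right)$)
$V{\left(s,L \right)} = 3$ ($V{\left(s,L \right)} = 3 - \left(-2\right) 0 \left(-5\right) = 3 - 0 \left(-5\right) = 3 - 0 = 3 + 0 = 3$)
$I{\left(T,B \right)} = \frac{T}{6}$ ($I{\left(T,B \right)} = T \frac{1}{6} = \frac{T}{6}$)
$m{\left(h,x \right)} = 16$ ($m{\left(h,x \right)} = \left(3 + 1\right)^{2} = 4^{2} = 16$)
$m{\left(0,-11 \right)} - 37 I{\left(0,-12 \right)} = 16 - 37 \cdot \frac{1}{6} \cdot 0 = 16 - 0 = 16 + 0 = 16$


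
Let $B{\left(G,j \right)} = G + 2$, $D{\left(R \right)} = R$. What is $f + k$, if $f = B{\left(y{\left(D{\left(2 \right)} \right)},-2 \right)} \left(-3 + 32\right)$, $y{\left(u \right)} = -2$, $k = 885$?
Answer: $885$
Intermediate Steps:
$B{\left(G,j \right)} = 2 + G$
$f = 0$ ($f = \left(2 - 2\right) \left(-3 + 32\right) = 0 \cdot 29 = 0$)
$f + k = 0 + 885 = 885$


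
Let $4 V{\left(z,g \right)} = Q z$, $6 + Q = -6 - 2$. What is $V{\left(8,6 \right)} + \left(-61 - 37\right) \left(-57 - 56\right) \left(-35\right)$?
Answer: $-387618$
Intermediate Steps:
$Q = -14$ ($Q = -6 - 8 = -14$)
$V{\left(z,g \right)} = - \frac{7 z}{2}$ ($V{\left(z,g \right)} = \frac{\left(-14\right) z}{4} = - \frac{7 z}{2}$)
$V{\left(8,6 \right)} + \left(-61 - 37\right) \left(-57 - 56\right) \left(-35\right) = \left(- \frac{7}{2}\right) 8 + \left(-61 - 37\right) \left(-57 - 56\right) \left(-35\right) = -28 + \left(-98\right) \left(-113\right) \left(-35\right) = -28 + 11074 \left(-35\right) = -28 - 387590 = -387618$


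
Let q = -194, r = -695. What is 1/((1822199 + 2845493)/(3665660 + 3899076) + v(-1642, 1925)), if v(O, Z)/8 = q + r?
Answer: -99536/707838615 ≈ -0.00014062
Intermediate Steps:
v(O, Z) = -7112 (v(O, Z) = 8*(-194 - 695) = 8*(-889) = -7112)
1/((1822199 + 2845493)/(3665660 + 3899076) + v(-1642, 1925)) = 1/((1822199 + 2845493)/(3665660 + 3899076) - 7112) = 1/(4667692/7564736 - 7112) = 1/(4667692*(1/7564736) - 7112) = 1/(61417/99536 - 7112) = 1/(-707838615/99536) = -99536/707838615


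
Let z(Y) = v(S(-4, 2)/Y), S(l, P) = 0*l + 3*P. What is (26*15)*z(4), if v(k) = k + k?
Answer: 1170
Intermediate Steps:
S(l, P) = 3*P (S(l, P) = 0 + 3*P = 3*P)
v(k) = 2*k
z(Y) = 12/Y (z(Y) = 2*((3*2)/Y) = 2*(6/Y) = 12/Y)
(26*15)*z(4) = (26*15)*(12/4) = 390*(12*(¼)) = 390*3 = 1170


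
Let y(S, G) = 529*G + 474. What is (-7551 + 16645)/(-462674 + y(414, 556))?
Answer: -4547/84038 ≈ -0.054106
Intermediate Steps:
y(S, G) = 474 + 529*G
(-7551 + 16645)/(-462674 + y(414, 556)) = (-7551 + 16645)/(-462674 + (474 + 529*556)) = 9094/(-462674 + (474 + 294124)) = 9094/(-462674 + 294598) = 9094/(-168076) = 9094*(-1/168076) = -4547/84038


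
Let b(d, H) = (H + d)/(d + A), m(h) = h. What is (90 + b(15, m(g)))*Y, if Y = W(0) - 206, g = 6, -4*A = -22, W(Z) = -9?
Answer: -802380/41 ≈ -19570.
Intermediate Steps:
A = 11/2 (A = -1/4*(-22) = 11/2 ≈ 5.5000)
Y = -215 (Y = -9 - 206 = -215)
b(d, H) = (H + d)/(11/2 + d) (b(d, H) = (H + d)/(d + 11/2) = (H + d)/(11/2 + d))
(90 + b(15, m(g)))*Y = (90 + 2*(6 + 15)/(11 + 2*15))*(-215) = (90 + 2*21/(11 + 30))*(-215) = (90 + 2*21/41)*(-215) = (90 + 2*(1/41)*21)*(-215) = (90 + 42/41)*(-215) = (3732/41)*(-215) = -802380/41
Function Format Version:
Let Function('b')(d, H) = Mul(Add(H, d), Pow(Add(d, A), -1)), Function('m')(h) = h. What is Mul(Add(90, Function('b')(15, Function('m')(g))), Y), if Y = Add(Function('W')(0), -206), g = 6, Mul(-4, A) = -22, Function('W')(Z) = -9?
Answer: Rational(-802380, 41) ≈ -19570.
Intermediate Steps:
A = Rational(11, 2) (A = Mul(Rational(-1, 4), -22) = Rational(11, 2) ≈ 5.5000)
Y = -215 (Y = Add(-9, -206) = -215)
Function('b')(d, H) = Mul(Pow(Add(Rational(11, 2), d), -1), Add(H, d)) (Function('b')(d, H) = Mul(Add(H, d), Pow(Add(d, Rational(11, 2)), -1)) = Mul(Add(H, d), Pow(Add(Rational(11, 2), d), -1)) = Mul(Pow(Add(Rational(11, 2), d), -1), Add(H, d)))
Mul(Add(90, Function('b')(15, Function('m')(g))), Y) = Mul(Add(90, Mul(2, Pow(Add(11, Mul(2, 15)), -1), Add(6, 15))), -215) = Mul(Add(90, Mul(2, Pow(Add(11, 30), -1), 21)), -215) = Mul(Add(90, Mul(2, Pow(41, -1), 21)), -215) = Mul(Add(90, Mul(2, Rational(1, 41), 21)), -215) = Mul(Add(90, Rational(42, 41)), -215) = Mul(Rational(3732, 41), -215) = Rational(-802380, 41)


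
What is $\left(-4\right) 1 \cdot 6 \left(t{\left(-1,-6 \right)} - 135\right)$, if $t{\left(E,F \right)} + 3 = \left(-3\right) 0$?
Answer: $3312$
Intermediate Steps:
$t{\left(E,F \right)} = -3$ ($t{\left(E,F \right)} = -3 - 0 = -3 + 0 = -3$)
$\left(-4\right) 1 \cdot 6 \left(t{\left(-1,-6 \right)} - 135\right) = \left(-4\right) 1 \cdot 6 \left(-3 - 135\right) = \left(-4\right) 6 \left(-138\right) = \left(-24\right) \left(-138\right) = 3312$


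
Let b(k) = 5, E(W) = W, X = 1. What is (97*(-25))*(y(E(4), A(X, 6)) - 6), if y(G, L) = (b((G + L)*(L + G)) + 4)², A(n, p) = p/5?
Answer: -181875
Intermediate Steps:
A(n, p) = p/5 (A(n, p) = p*(⅕) = p/5)
y(G, L) = 81 (y(G, L) = (5 + 4)² = 9² = 81)
(97*(-25))*(y(E(4), A(X, 6)) - 6) = (97*(-25))*(81 - 6) = -2425*75 = -181875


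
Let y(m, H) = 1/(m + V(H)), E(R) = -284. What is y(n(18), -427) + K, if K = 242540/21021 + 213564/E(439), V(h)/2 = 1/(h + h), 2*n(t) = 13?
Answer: -6130991184865/8281832559 ≈ -740.29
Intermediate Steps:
n(t) = 13/2 (n(t) = (½)*13 = 13/2)
V(h) = 1/h (V(h) = 2/(h + h) = 2/((2*h)) = 2*(1/(2*h)) = 1/h)
K = -1105111871/1492491 (K = 242540/21021 + 213564/(-284) = 242540*(1/21021) + 213564*(-1/284) = 242540/21021 - 53391/71 = -1105111871/1492491 ≈ -740.45)
y(m, H) = 1/(m + 1/H)
y(n(18), -427) + K = -427/(1 - 427*13/2) - 1105111871/1492491 = -427/(1 - 5551/2) - 1105111871/1492491 = -427/(-5549/2) - 1105111871/1492491 = -427*(-2/5549) - 1105111871/1492491 = 854/5549 - 1105111871/1492491 = -6130991184865/8281832559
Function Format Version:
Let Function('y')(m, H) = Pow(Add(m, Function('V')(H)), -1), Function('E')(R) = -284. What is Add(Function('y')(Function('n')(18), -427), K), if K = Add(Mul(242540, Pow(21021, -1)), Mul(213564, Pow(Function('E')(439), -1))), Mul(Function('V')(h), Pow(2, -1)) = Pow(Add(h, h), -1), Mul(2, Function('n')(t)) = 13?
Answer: Rational(-6130991184865, 8281832559) ≈ -740.29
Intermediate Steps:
Function('n')(t) = Rational(13, 2) (Function('n')(t) = Mul(Rational(1, 2), 13) = Rational(13, 2))
Function('V')(h) = Pow(h, -1) (Function('V')(h) = Mul(2, Pow(Add(h, h), -1)) = Mul(2, Pow(Mul(2, h), -1)) = Mul(2, Mul(Rational(1, 2), Pow(h, -1))) = Pow(h, -1))
K = Rational(-1105111871, 1492491) (K = Add(Mul(242540, Pow(21021, -1)), Mul(213564, Pow(-284, -1))) = Add(Mul(242540, Rational(1, 21021)), Mul(213564, Rational(-1, 284))) = Add(Rational(242540, 21021), Rational(-53391, 71)) = Rational(-1105111871, 1492491) ≈ -740.45)
Function('y')(m, H) = Pow(Add(m, Pow(H, -1)), -1)
Add(Function('y')(Function('n')(18), -427), K) = Add(Mul(-427, Pow(Add(1, Mul(-427, Rational(13, 2))), -1)), Rational(-1105111871, 1492491)) = Add(Mul(-427, Pow(Add(1, Rational(-5551, 2)), -1)), Rational(-1105111871, 1492491)) = Add(Mul(-427, Pow(Rational(-5549, 2), -1)), Rational(-1105111871, 1492491)) = Add(Mul(-427, Rational(-2, 5549)), Rational(-1105111871, 1492491)) = Add(Rational(854, 5549), Rational(-1105111871, 1492491)) = Rational(-6130991184865, 8281832559)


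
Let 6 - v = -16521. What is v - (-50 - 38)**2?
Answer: 8783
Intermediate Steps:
v = 16527 (v = 6 - 1*(-16521) = 6 + 16521 = 16527)
v - (-50 - 38)**2 = 16527 - (-50 - 38)**2 = 16527 - 1*(-88)**2 = 16527 - 1*7744 = 16527 - 7744 = 8783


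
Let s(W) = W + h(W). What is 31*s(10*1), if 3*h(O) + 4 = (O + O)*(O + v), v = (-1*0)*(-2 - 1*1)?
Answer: 7006/3 ≈ 2335.3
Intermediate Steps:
v = 0 (v = 0*(-2 - 1) = 0*(-3) = 0)
h(O) = -4/3 + 2*O²/3 (h(O) = -4/3 + ((O + O)*(O + 0))/3 = -4/3 + ((2*O)*O)/3 = -4/3 + (2*O²)/3 = -4/3 + 2*O²/3)
s(W) = -4/3 + W + 2*W²/3 (s(W) = W + (-4/3 + 2*W²/3) = -4/3 + W + 2*W²/3)
31*s(10*1) = 31*(-4/3 + 10*1 + 2*(10*1)²/3) = 31*(-4/3 + 10 + (⅔)*10²) = 31*(-4/3 + 10 + (⅔)*100) = 31*(-4/3 + 10 + 200/3) = 31*(226/3) = 7006/3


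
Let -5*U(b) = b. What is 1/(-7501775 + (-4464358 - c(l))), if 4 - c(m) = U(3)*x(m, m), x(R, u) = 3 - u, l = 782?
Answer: -5/59828348 ≈ -8.3572e-8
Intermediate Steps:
U(b) = -b/5
c(m) = 29/5 - 3*m/5 (c(m) = 4 - (-1/5*3)*(3 - m) = 4 - (-3)*(3 - m)/5 = 4 - (-9/5 + 3*m/5) = 4 + (9/5 - 3*m/5) = 29/5 - 3*m/5)
1/(-7501775 + (-4464358 - c(l))) = 1/(-7501775 + (-4464358 - (29/5 - 3/5*782))) = 1/(-7501775 + (-4464358 - (29/5 - 2346/5))) = 1/(-7501775 + (-4464358 - 1*(-2317/5))) = 1/(-7501775 + (-4464358 + 2317/5)) = 1/(-7501775 - 22319473/5) = 1/(-59828348/5) = -5/59828348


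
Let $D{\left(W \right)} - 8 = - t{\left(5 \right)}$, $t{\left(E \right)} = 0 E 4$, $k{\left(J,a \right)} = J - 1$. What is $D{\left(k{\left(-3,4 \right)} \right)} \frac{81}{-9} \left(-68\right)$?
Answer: $4896$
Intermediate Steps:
$k{\left(J,a \right)} = -1 + J$ ($k{\left(J,a \right)} = J - 1 = -1 + J$)
$t{\left(E \right)} = 0$ ($t{\left(E \right)} = 0 \cdot 4 = 0$)
$D{\left(W \right)} = 8$ ($D{\left(W \right)} = 8 - 0 = 8 + 0 = 8$)
$D{\left(k{\left(-3,4 \right)} \right)} \frac{81}{-9} \left(-68\right) = 8 \frac{81}{-9} \left(-68\right) = 8 \cdot 81 \left(- \frac{1}{9}\right) \left(-68\right) = 8 \left(-9\right) \left(-68\right) = \left(-72\right) \left(-68\right) = 4896$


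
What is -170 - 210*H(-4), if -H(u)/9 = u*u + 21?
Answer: 69760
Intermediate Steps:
H(u) = -189 - 9*u² (H(u) = -9*(u*u + 21) = -9*(u² + 21) = -9*(21 + u²) = -189 - 9*u²)
-170 - 210*H(-4) = -170 - 210*(-189 - 9*(-4)²) = -170 - 210*(-189 - 9*16) = -170 - 210*(-189 - 144) = -170 - 210*(-333) = -170 + 69930 = 69760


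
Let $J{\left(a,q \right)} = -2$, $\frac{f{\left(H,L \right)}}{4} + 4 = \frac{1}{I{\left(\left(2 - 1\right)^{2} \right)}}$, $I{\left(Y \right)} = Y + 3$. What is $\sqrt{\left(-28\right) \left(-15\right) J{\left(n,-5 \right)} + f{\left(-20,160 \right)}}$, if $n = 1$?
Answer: $3 i \sqrt{95} \approx 29.24 i$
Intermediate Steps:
$I{\left(Y \right)} = 3 + Y$
$f{\left(H,L \right)} = -15$ ($f{\left(H,L \right)} = -16 + \frac{4}{3 + \left(2 - 1\right)^{2}} = -16 + \frac{4}{3 + 1^{2}} = -16 + \frac{4}{3 + 1} = -16 + \frac{4}{4} = -16 + 4 \cdot \frac{1}{4} = -16 + 1 = -15$)
$\sqrt{\left(-28\right) \left(-15\right) J{\left(n,-5 \right)} + f{\left(-20,160 \right)}} = \sqrt{\left(-28\right) \left(-15\right) \left(-2\right) - 15} = \sqrt{420 \left(-2\right) - 15} = \sqrt{-840 - 15} = \sqrt{-855} = 3 i \sqrt{95}$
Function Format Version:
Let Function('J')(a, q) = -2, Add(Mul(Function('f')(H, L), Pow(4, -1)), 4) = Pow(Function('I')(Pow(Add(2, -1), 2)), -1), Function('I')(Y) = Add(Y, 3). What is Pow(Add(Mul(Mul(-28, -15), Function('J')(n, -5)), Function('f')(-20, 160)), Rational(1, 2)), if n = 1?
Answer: Mul(3, I, Pow(95, Rational(1, 2))) ≈ Mul(29.240, I)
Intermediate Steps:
Function('I')(Y) = Add(3, Y)
Function('f')(H, L) = -15 (Function('f')(H, L) = Add(-16, Mul(4, Pow(Add(3, Pow(Add(2, -1), 2)), -1))) = Add(-16, Mul(4, Pow(Add(3, Pow(1, 2)), -1))) = Add(-16, Mul(4, Pow(Add(3, 1), -1))) = Add(-16, Mul(4, Pow(4, -1))) = Add(-16, Mul(4, Rational(1, 4))) = Add(-16, 1) = -15)
Pow(Add(Mul(Mul(-28, -15), Function('J')(n, -5)), Function('f')(-20, 160)), Rational(1, 2)) = Pow(Add(Mul(Mul(-28, -15), -2), -15), Rational(1, 2)) = Pow(Add(Mul(420, -2), -15), Rational(1, 2)) = Pow(Add(-840, -15), Rational(1, 2)) = Pow(-855, Rational(1, 2)) = Mul(3, I, Pow(95, Rational(1, 2)))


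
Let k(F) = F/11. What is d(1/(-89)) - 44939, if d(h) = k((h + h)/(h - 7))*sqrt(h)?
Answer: -44939 + I*sqrt(89)/305448 ≈ -44939.0 + 3.0886e-5*I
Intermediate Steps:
k(F) = F/11 (k(F) = F*(1/11) = F/11)
d(h) = 2*h**(3/2)/(11*(-7 + h)) (d(h) = (((h + h)/(h - 7))/11)*sqrt(h) = (((2*h)/(-7 + h))/11)*sqrt(h) = ((2*h/(-7 + h))/11)*sqrt(h) = (2*h/(11*(-7 + h)))*sqrt(h) = 2*h**(3/2)/(11*(-7 + h)))
d(1/(-89)) - 44939 = 2*(1/(-89))**(3/2)/(11*(-7 + 1/(-89))) - 44939 = 2*(-1/89)**(3/2)/(11*(-7 - 1/89)) - 44939 = 2*(-I*sqrt(89)/7921)/(11*(-624/89)) - 44939 = (2/11)*(-I*sqrt(89)/7921)*(-89/624) - 44939 = I*sqrt(89)/305448 - 44939 = -44939 + I*sqrt(89)/305448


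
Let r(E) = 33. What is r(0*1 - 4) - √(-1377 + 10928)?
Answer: 33 - √9551 ≈ -64.729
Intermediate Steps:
r(0*1 - 4) - √(-1377 + 10928) = 33 - √(-1377 + 10928) = 33 - √9551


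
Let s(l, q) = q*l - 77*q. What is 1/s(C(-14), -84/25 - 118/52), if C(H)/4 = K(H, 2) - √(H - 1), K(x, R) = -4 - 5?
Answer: 73450/47599931 - 2600*I*√15/47599931 ≈ 0.0015431 - 0.00021155*I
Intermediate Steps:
K(x, R) = -9
C(H) = -36 - 4*√(-1 + H) (C(H) = 4*(-9 - √(H - 1)) = 4*(-9 - √(-1 + H)) = -36 - 4*√(-1 + H))
s(l, q) = -77*q + l*q (s(l, q) = l*q - 77*q = -77*q + l*q)
1/s(C(-14), -84/25 - 118/52) = 1/((-84/25 - 118/52)*(-77 + (-36 - 4*√(-1 - 14)))) = 1/((-84*1/25 - 118*1/52)*(-77 + (-36 - 4*I*√15))) = 1/((-84/25 - 59/26)*(-77 + (-36 - 4*I*√15))) = 1/(-3659*(-77 + (-36 - 4*I*√15))/650) = 1/(-3659*(-113 - 4*I*√15)/650) = 1/(413467/650 + 7318*I*√15/325)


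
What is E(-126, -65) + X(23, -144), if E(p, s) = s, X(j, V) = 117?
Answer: 52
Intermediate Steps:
E(-126, -65) + X(23, -144) = -65 + 117 = 52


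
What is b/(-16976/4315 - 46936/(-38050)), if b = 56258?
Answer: -461838096175/22170398 ≈ -20831.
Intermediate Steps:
b/(-16976/4315 - 46936/(-38050)) = 56258/(-16976/4315 - 46936/(-38050)) = 56258/(-16976*1/4315 - 46936*(-1/38050)) = 56258/(-16976/4315 + 23468/19025) = 56258/(-44340796/16418575) = 56258*(-16418575/44340796) = -461838096175/22170398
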